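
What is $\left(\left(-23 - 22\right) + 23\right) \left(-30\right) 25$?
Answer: $16500$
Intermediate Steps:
$\left(\left(-23 - 22\right) + 23\right) \left(-30\right) 25 = \left(-45 + 23\right) \left(-30\right) 25 = \left(-22\right) \left(-30\right) 25 = 660 \cdot 25 = 16500$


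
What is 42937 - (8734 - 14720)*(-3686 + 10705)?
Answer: 42058671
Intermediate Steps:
42937 - (8734 - 14720)*(-3686 + 10705) = 42937 - (-5986)*7019 = 42937 - 1*(-42015734) = 42937 + 42015734 = 42058671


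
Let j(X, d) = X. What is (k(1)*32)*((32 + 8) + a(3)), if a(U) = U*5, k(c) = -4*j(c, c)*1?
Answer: -7040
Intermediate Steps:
k(c) = -4*c (k(c) = -4*c*1 = -4*c)
a(U) = 5*U
(k(1)*32)*((32 + 8) + a(3)) = (-4*1*32)*((32 + 8) + 5*3) = (-4*32)*(40 + 15) = -128*55 = -7040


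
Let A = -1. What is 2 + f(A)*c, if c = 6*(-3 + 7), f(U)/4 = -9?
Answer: -862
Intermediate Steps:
f(U) = -36 (f(U) = 4*(-9) = -36)
c = 24 (c = 6*4 = 24)
2 + f(A)*c = 2 - 36*24 = 2 - 864 = -862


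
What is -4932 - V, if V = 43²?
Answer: -6781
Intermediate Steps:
V = 1849
-4932 - V = -4932 - 1*1849 = -4932 - 1849 = -6781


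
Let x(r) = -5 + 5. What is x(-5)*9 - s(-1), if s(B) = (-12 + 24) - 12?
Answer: 0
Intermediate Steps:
x(r) = 0
s(B) = 0 (s(B) = 12 - 12 = 0)
x(-5)*9 - s(-1) = 0*9 - 1*0 = 0 + 0 = 0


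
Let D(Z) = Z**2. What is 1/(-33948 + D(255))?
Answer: 1/31077 ≈ 3.2178e-5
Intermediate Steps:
1/(-33948 + D(255)) = 1/(-33948 + 255**2) = 1/(-33948 + 65025) = 1/31077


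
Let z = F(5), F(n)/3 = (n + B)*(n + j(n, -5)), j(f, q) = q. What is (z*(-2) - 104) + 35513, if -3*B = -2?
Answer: 35409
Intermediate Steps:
B = 2/3 (B = -1/3*(-2) = 2/3 ≈ 0.66667)
F(n) = 3*(-5 + n)*(2/3 + n) (F(n) = 3*((n + 2/3)*(n - 5)) = 3*((2/3 + n)*(-5 + n)) = 3*((-5 + n)*(2/3 + n)) = 3*(-5 + n)*(2/3 + n))
z = 0 (z = -10 - 13*5 + 3*5**2 = -10 - 65 + 3*25 = -10 - 65 + 75 = 0)
(z*(-2) - 104) + 35513 = (0*(-2) - 104) + 35513 = (0 - 104) + 35513 = -104 + 35513 = 35409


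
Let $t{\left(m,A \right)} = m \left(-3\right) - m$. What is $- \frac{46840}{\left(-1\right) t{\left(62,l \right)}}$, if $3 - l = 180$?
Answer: $- \frac{5855}{31} \approx -188.87$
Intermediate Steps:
$l = -177$ ($l = 3 - 180 = -177$)
$t{\left(m,A \right)} = - 4 m$ ($t{\left(m,A \right)} = - 3 m - m = - 4 m$)
$- \frac{46840}{\left(-1\right) t{\left(62,l \right)}} = - \frac{46840}{\left(-1\right) \left(\left(-4\right) 62\right)} = - \frac{46840}{\left(-1\right) \left(-248\right)} = - \frac{46840}{248} = \left(-46840\right) \frac{1}{248} = - \frac{5855}{31}$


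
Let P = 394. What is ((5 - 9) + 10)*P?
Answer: 2364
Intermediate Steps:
((5 - 9) + 10)*P = ((5 - 9) + 10)*394 = (-4 + 10)*394 = 6*394 = 2364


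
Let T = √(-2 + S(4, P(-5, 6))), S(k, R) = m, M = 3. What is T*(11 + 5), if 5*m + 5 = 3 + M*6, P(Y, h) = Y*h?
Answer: 16*√30/5 ≈ 17.527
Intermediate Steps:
m = 16/5 (m = -1 + (3 + 3*6)/5 = -1 + (3 + 18)/5 = -1 + (⅕)*21 = -1 + 21/5 = 16/5 ≈ 3.2000)
S(k, R) = 16/5
T = √30/5 (T = √(-2 + 16/5) = √(6/5) = √30/5 ≈ 1.0954)
T*(11 + 5) = (√30/5)*(11 + 5) = (√30/5)*16 = 16*√30/5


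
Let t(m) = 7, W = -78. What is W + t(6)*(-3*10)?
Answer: -288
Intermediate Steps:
W + t(6)*(-3*10) = -78 + 7*(-3*10) = -78 + 7*(-30) = -78 - 210 = -288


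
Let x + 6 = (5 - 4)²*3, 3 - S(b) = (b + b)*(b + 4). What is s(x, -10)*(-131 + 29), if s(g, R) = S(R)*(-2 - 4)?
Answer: -71604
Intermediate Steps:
S(b) = 3 - 2*b*(4 + b) (S(b) = 3 - (b + b)*(b + 4) = 3 - 2*b*(4 + b))
x = -3 (x = -6 + (5 - 4)²*3 = -6 + 1²*3 = -6 + 1*3 = -6 + 3 = -3)
s(g, R) = -18 + 12*R² + 48*R (s(g, R) = (3 - 8*R - 2*R²)*(-2 - 4) = (3 - 8*R - 2*R²)*(-6) = -18 + 12*R² + 48*R)
s(x, -10)*(-131 + 29) = (-18 + 12*(-10)² + 48*(-10))*(-131 + 29) = (-18 + 12*100 - 480)*(-102) = (-18 + 1200 - 480)*(-102) = 702*(-102) = -71604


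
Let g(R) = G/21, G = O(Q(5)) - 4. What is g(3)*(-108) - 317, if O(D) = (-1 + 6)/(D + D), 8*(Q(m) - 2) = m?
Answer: -14765/49 ≈ -301.33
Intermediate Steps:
Q(m) = 2 + m/8
O(D) = 5/(2*D) (O(D) = 5/((2*D)) = 5*(1/(2*D)) = 5/(2*D))
G = -64/21 (G = 5/(2*(2 + (⅛)*5)) - 4 = 5/(2*(2 + 5/8)) - 4 = 5/(2*(21/8)) - 4 = (5/2)*(8/21) - 4 = 20/21 - 4 = -64/21 ≈ -3.0476)
g(R) = -64/441 (g(R) = -64/21/21 = -64/21*1/21 = -64/441)
g(3)*(-108) - 317 = -64/441*(-108) - 317 = 768/49 - 317 = -14765/49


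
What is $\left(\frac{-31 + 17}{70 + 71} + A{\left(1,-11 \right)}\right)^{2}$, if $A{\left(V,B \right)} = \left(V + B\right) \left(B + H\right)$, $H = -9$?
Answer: $\frac{794450596}{19881} \approx 39960.0$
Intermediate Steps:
$A{\left(V,B \right)} = \left(-9 + B\right) \left(B + V\right)$ ($A{\left(V,B \right)} = \left(V + B\right) \left(B - 9\right) = \left(B + V\right) \left(-9 + B\right) = \left(-9 + B\right) \left(B + V\right)$)
$\left(\frac{-31 + 17}{70 + 71} + A{\left(1,-11 \right)}\right)^{2} = \left(\frac{-31 + 17}{70 + 71} - \left(-79 - 121\right)\right)^{2} = \left(- \frac{14}{141} + \left(121 + 99 - 9 - 11\right)\right)^{2} = \left(\left(-14\right) \frac{1}{141} + 200\right)^{2} = \left(- \frac{14}{141} + 200\right)^{2} = \left(\frac{28186}{141}\right)^{2} = \frac{794450596}{19881}$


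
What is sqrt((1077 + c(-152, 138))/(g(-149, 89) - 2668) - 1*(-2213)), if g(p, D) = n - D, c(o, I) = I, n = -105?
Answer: sqrt(24860498)/106 ≈ 47.038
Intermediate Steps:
g(p, D) = -105 - D
sqrt((1077 + c(-152, 138))/(g(-149, 89) - 2668) - 1*(-2213)) = sqrt((1077 + 138)/((-105 - 1*89) - 2668) - 1*(-2213)) = sqrt(1215/((-105 - 89) - 2668) + 2213) = sqrt(1215/(-194 - 2668) + 2213) = sqrt(1215/(-2862) + 2213) = sqrt(1215*(-1/2862) + 2213) = sqrt(-45/106 + 2213) = sqrt(234533/106) = sqrt(24860498)/106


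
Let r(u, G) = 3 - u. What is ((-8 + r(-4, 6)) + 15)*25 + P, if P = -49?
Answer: 301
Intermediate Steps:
((-8 + r(-4, 6)) + 15)*25 + P = ((-8 + (3 - 1*(-4))) + 15)*25 - 49 = ((-8 + (3 + 4)) + 15)*25 - 49 = ((-8 + 7) + 15)*25 - 49 = (-1 + 15)*25 - 49 = 14*25 - 49 = 350 - 49 = 301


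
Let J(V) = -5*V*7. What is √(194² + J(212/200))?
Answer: 17*√13010/10 ≈ 193.90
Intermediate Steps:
J(V) = -35*V
√(194² + J(212/200)) = √(194² - 7420/200) = √(37636 - 7420/200) = √(37636 - 35*53/50) = √(37636 - 371/10) = √(375989/10) = 17*√13010/10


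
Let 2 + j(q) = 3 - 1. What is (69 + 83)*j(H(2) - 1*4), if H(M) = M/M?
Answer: 0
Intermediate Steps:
H(M) = 1
j(q) = 0 (j(q) = -2 + (3 - 1) = -2 + 2 = 0)
(69 + 83)*j(H(2) - 1*4) = (69 + 83)*0 = 152*0 = 0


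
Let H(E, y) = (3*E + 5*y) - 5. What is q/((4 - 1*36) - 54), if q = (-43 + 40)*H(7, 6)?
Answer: 69/43 ≈ 1.6047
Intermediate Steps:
H(E, y) = -5 + 3*E + 5*y
q = -138 (q = (-43 + 40)*(-5 + 3*7 + 5*6) = -3*(-5 + 21 + 30) = -3*46 = -138)
q/((4 - 1*36) - 54) = -138/((4 - 1*36) - 54) = -138/((4 - 36) - 54) = -138/(-32 - 54) = -138/(-86) = -1/86*(-138) = 69/43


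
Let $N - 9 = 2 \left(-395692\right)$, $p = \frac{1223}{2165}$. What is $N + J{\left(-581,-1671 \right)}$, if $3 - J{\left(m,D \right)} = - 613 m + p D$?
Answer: $- \frac{2482347992}{2165} \approx -1.1466 \cdot 10^{6}$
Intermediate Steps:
$p = \frac{1223}{2165}$ ($p = 1223 \cdot \frac{1}{2165} = \frac{1223}{2165} \approx 0.5649$)
$N = -791375$ ($N = 9 + 2 \left(-395692\right) = 9 - 791384 = -791375$)
$J{\left(m,D \right)} = 3 + 613 m - \frac{1223 D}{2165}$ ($J{\left(m,D \right)} = 3 - \left(- 613 m + \frac{1223 D}{2165}\right) = 3 + 613 m - \frac{1223 D}{2165}$)
$N + J{\left(-581,-1671 \right)} = -791375 + \left(3 + 613 \left(-581\right) - - \frac{2043633}{2165}\right) = -791375 + \left(3 - 356153 + \frac{2043633}{2165}\right) = -791375 - \frac{769021117}{2165} = - \frac{2482347992}{2165}$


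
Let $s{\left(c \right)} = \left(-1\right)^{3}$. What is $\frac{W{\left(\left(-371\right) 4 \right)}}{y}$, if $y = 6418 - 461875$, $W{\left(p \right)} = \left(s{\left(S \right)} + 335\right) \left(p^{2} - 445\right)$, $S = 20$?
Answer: $- \frac{245134958}{151819} \approx -1614.7$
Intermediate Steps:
$s{\left(c \right)} = -1$
$W{\left(p \right)} = -148630 + 334 p^{2}$ ($W{\left(p \right)} = \left(-1 + 335\right) \left(p^{2} - 445\right) = 334 \left(-445 + p^{2}\right) = -148630 + 334 p^{2}$)
$y = -455457$
$\frac{W{\left(\left(-371\right) 4 \right)}}{y} = \frac{-148630 + 334 \left(\left(-371\right) 4\right)^{2}}{-455457} = \left(-148630 + 334 \left(-1484\right)^{2}\right) \left(- \frac{1}{455457}\right) = \left(-148630 + 334 \cdot 2202256\right) \left(- \frac{1}{455457}\right) = \left(-148630 + 735553504\right) \left(- \frac{1}{455457}\right) = 735404874 \left(- \frac{1}{455457}\right) = - \frac{245134958}{151819}$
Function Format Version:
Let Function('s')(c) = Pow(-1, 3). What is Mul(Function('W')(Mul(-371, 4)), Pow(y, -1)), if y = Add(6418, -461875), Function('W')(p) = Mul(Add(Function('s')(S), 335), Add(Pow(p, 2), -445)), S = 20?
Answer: Rational(-245134958, 151819) ≈ -1614.7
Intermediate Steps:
Function('s')(c) = -1
Function('W')(p) = Add(-148630, Mul(334, Pow(p, 2))) (Function('W')(p) = Mul(Add(-1, 335), Add(Pow(p, 2), -445)) = Mul(334, Add(-445, Pow(p, 2))) = Add(-148630, Mul(334, Pow(p, 2))))
y = -455457
Mul(Function('W')(Mul(-371, 4)), Pow(y, -1)) = Mul(Add(-148630, Mul(334, Pow(Mul(-371, 4), 2))), Pow(-455457, -1)) = Mul(Add(-148630, Mul(334, Pow(-1484, 2))), Rational(-1, 455457)) = Mul(Add(-148630, Mul(334, 2202256)), Rational(-1, 455457)) = Mul(Add(-148630, 735553504), Rational(-1, 455457)) = Mul(735404874, Rational(-1, 455457)) = Rational(-245134958, 151819)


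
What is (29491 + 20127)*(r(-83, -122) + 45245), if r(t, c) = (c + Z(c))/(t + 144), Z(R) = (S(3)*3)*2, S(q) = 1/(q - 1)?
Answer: 136937046468/61 ≈ 2.2449e+9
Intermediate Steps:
S(q) = 1/(-1 + q)
Z(R) = 3 (Z(R) = (3/(-1 + 3))*2 = (3/2)*2 = 3)
r(t, c) = (3 + c)/(144 + t) (r(t, c) = (c + 3)/(t + 144) = (3 + c)/(144 + t))
(29491 + 20127)*(r(-83, -122) + 45245) = (29491 + 20127)*((3 - 122)/(144 - 83) + 45245) = 49618*(-119/61 + 45245) = 49618*(2759826/61) = 136937046468/61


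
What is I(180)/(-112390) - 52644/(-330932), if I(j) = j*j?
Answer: -120138441/929836187 ≈ -0.12920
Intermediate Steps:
I(j) = j²
I(180)/(-112390) - 52644/(-330932) = 180²/(-112390) - 52644/(-330932) = 32400*(-1/112390) - 52644*(-1/330932) = -3240/11239 + 13161/82733 = -120138441/929836187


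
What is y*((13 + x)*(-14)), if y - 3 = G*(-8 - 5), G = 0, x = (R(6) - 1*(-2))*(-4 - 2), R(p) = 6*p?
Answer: 9030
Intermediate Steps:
x = -228 (x = (6*6 - 1*(-2))*(-4 - 2) = (36 + 2)*(-6) = 38*(-6) = -228)
y = 3 (y = 3 + 0*(-8 - 5) = 3 + 0*(-13) = 3 + 0 = 3)
y*((13 + x)*(-14)) = 3*((13 - 228)*(-14)) = 3*(-215*(-14)) = 3*3010 = 9030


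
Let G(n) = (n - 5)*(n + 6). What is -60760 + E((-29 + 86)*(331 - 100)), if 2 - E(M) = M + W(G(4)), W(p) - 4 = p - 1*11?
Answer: -73908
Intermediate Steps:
G(n) = (-5 + n)*(6 + n)
W(p) = -7 + p (W(p) = 4 + (p - 1*11) = 4 + (p - 11) = 4 + (-11 + p) = -7 + p)
E(M) = 19 - M (E(M) = 2 - (M + (-7 + (-30 + 4 + 4**2))) = 2 - (M + (-7 + (-30 + 4 + 16))) = 2 - (M + (-7 - 10)) = 2 - (M - 17) = 2 - (-17 + M) = 2 + (17 - M) = 19 - M)
-60760 + E((-29 + 86)*(331 - 100)) = -60760 + (19 - (-29 + 86)*(331 - 100)) = -60760 + (19 - 57*231) = -60760 + (19 - 1*13167) = -60760 + (19 - 13167) = -60760 - 13148 = -73908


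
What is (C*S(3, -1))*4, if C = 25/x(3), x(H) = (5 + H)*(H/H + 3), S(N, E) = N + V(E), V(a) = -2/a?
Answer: 125/8 ≈ 15.625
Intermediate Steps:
S(N, E) = N - 2/E
x(H) = 20 + 4*H (x(H) = (5 + H)*(1 + 3) = (5 + H)*4 = 20 + 4*H)
C = 25/32 (C = 25/(20 + 4*3) = 25/(20 + 12) = 25/32 ≈ 0.78125)
(C*S(3, -1))*4 = (25*(3 - 2/(-1))/32)*4 = (25*(3 - 2*(-1))/32)*4 = (25*(3 + 2)/32)*4 = ((25/32)*5)*4 = (125/32)*4 = 125/8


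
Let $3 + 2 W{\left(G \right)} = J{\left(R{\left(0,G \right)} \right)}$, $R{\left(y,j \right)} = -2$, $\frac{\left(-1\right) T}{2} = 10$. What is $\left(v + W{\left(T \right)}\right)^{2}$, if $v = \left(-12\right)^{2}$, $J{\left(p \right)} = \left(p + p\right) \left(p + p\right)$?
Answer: $\frac{90601}{4} \approx 22650.0$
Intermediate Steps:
$T = -20$ ($T = \left(-2\right) 10 = -20$)
$J{\left(p \right)} = 4 p^{2}$ ($J{\left(p \right)} = 2 p 2 p = 4 p^{2}$)
$v = 144$
$W{\left(G \right)} = \frac{13}{2}$ ($W{\left(G \right)} = - \frac{3}{2} + \frac{4 \left(-2\right)^{2}}{2} = - \frac{3}{2} + \frac{4 \cdot 4}{2} = - \frac{3}{2} + \frac{1}{2} \cdot 16 = - \frac{3}{2} + 8 = \frac{13}{2}$)
$\left(v + W{\left(T \right)}\right)^{2} = \left(144 + \frac{13}{2}\right)^{2} = \left(\frac{301}{2}\right)^{2} = \frac{90601}{4}$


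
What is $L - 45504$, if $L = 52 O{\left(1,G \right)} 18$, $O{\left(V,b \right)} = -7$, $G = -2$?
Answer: $-52056$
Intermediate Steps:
$L = -6552$ ($L = 52 \left(-7\right) 18 = \left(-364\right) 18 = -6552$)
$L - 45504 = -6552 - 45504 = -52056$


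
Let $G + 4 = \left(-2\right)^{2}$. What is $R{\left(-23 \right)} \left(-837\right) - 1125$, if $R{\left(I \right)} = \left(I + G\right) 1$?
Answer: $18126$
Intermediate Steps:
$G = 0$ ($G = -4 + \left(-2\right)^{2} = -4 + 4 = 0$)
$R{\left(I \right)} = I$ ($R{\left(I \right)} = \left(I + 0\right) 1 = I 1 = I$)
$R{\left(-23 \right)} \left(-837\right) - 1125 = \left(-23\right) \left(-837\right) - 1125 = 19251 - 1125 = 18126$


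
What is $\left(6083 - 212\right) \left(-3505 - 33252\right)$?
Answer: $-215800347$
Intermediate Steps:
$\left(6083 - 212\right) \left(-3505 - 33252\right) = 5871 \left(-36757\right) = -215800347$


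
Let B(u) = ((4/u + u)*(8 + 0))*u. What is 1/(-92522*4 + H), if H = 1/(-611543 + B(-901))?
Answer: -5882897/2177189584935 ≈ -2.7021e-6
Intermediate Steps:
B(u) = u*(8*u + 32/u) (B(u) = ((u + 4/u)*8)*u = (8*u + 32/u)*u = u*(8*u + 32/u))
H = 1/5882897 (H = 1/(-611543 + (32 + 8*(-901)²)) = 1/(-611543 + (32 + 8*811801)) = 1/(-611543 + (32 + 6494408)) = 1/(-611543 + 6494440) = 1/5882897 ≈ 1.6998e-7)
1/(-92522*4 + H) = 1/(-92522*4 + 1/5882897) = 1/(-370088 + 1/5882897) = 1/(-2177189584935/5882897) = -5882897/2177189584935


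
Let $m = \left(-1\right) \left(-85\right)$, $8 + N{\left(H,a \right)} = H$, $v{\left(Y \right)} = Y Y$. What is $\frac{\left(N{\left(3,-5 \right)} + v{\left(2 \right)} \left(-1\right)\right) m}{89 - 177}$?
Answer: $\frac{765}{88} \approx 8.6932$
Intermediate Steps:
$v{\left(Y \right)} = Y^{2}$
$N{\left(H,a \right)} = -8 + H$
$m = 85$
$\frac{\left(N{\left(3,-5 \right)} + v{\left(2 \right)} \left(-1\right)\right) m}{89 - 177} = \frac{\left(\left(-8 + 3\right) + 2^{2} \left(-1\right)\right) 85}{89 - 177} = \frac{\left(-5 + 4 \left(-1\right)\right) 85}{-88} = \left(-5 - 4\right) 85 \left(- \frac{1}{88}\right) = \left(-9\right) 85 \left(- \frac{1}{88}\right) = \left(-765\right) \left(- \frac{1}{88}\right) = \frac{765}{88}$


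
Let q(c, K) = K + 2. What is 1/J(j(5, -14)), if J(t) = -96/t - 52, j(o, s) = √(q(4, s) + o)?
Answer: -91/7036 - 6*I*√7/1759 ≈ -0.012933 - 0.0090247*I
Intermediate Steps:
q(c, K) = 2 + K
j(o, s) = √(2 + o + s) (j(o, s) = √((2 + s) + o) = √(2 + o + s))
J(t) = -52 - 96/t
1/J(j(5, -14)) = 1/(-52 - 96/√(2 + 5 - 14)) = 1/(-52 - 96*(-I*√7/7)) = 1/(-52 - (-96)*I*√7/7) = 1/(-52 + 96*I*√7/7)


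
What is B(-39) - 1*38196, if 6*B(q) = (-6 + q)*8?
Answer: -38256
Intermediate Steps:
B(q) = -8 + 4*q/3 (B(q) = ((-6 + q)*8)/6 = (-48 + 8*q)/6 = -8 + 4*q/3)
B(-39) - 1*38196 = (-8 + (4/3)*(-39)) - 1*38196 = (-8 - 52) - 38196 = -60 - 38196 = -38256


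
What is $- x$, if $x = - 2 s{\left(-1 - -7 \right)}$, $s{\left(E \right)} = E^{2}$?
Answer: $72$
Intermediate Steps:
$x = -72$ ($x = - 2 \left(-1 - -7\right)^{2} = - 2 \left(-1 + 7\right)^{2} = - 2 \cdot 6^{2} = \left(-2\right) 36 = -72$)
$- x = \left(-1\right) \left(-72\right) = 72$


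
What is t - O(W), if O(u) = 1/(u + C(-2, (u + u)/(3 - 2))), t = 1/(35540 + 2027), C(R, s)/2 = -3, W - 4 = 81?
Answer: -37488/2967793 ≈ -0.012632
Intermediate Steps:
W = 85 (W = 4 + 81 = 85)
C(R, s) = -6 (C(R, s) = 2*(-3) = -6)
t = 1/37567 ≈ 2.6619e-5
O(u) = 1/(-6 + u) (O(u) = 1/(u - 6) = 1/(-6 + u))
t - O(W) = 1/37567 - 1/(-6 + 85) = 1/37567 - 1/79 = -37488/2967793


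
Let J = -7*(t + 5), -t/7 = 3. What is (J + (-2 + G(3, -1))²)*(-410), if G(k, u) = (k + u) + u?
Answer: -46330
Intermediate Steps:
G(k, u) = k + 2*u
t = -21 (t = -7*3 = -21)
J = 112 (J = -7*(-21 + 5) = -7*(-16) = 112)
(J + (-2 + G(3, -1))²)*(-410) = (112 + (-2 + (3 + 2*(-1)))²)*(-410) = (112 + (-2 + (3 - 2))²)*(-410) = (112 + (-2 + 1)²)*(-410) = (112 + (-1)²)*(-410) = (112 + 1)*(-410) = 113*(-410) = -46330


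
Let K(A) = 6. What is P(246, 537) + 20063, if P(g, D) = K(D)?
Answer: 20069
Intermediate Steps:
P(g, D) = 6
P(246, 537) + 20063 = 6 + 20063 = 20069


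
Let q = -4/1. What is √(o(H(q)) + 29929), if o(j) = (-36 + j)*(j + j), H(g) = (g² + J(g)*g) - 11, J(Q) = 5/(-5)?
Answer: √29443 ≈ 171.59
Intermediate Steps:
q = -4 (q = -4*1 = -4)
J(Q) = -1 (J(Q) = 5*(-⅕) = -1)
H(g) = -11 + g² - g (H(g) = (g² - g) - 11 = -11 + g² - g)
o(j) = 2*j*(-36 + j) (o(j) = (-36 + j)*(2*j) = 2*j*(-36 + j))
√(o(H(q)) + 29929) = √(2*(-11 + (-4)² - 1*(-4))*(-36 + (-11 + (-4)² - 1*(-4))) + 29929) = √(2*(-11 + 16 + 4)*(-36 + (-11 + 16 + 4)) + 29929) = √(2*9*(-36 + 9) + 29929) = √(2*9*(-27) + 29929) = √(-486 + 29929) = √29443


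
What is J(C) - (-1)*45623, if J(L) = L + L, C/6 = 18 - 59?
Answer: 45131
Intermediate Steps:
C = -246 (C = 6*(18 - 59) = 6*(-41) = -246)
J(L) = 2*L
J(C) - (-1)*45623 = 2*(-246) - (-1)*45623 = -492 - 1*(-45623) = -492 + 45623 = 45131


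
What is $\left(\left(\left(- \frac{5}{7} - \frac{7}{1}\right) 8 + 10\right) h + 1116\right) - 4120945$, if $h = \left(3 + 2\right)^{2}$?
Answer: $- \frac{28847853}{7} \approx -4.1211 \cdot 10^{6}$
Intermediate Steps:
$h = 25$ ($h = 5^{2} = 25$)
$\left(\left(\left(- \frac{5}{7} - \frac{7}{1}\right) 8 + 10\right) h + 1116\right) - 4120945 = \left(\left(\left(- \frac{5}{7} - \frac{7}{1}\right) 8 + 10\right) 25 + 1116\right) - 4120945 = \left(\left(\left(\left(-5\right) \frac{1}{7} - 7\right) 8 + 10\right) 25 + 1116\right) - 4120945 = \left(\left(\left(- \frac{5}{7} - 7\right) 8 + 10\right) 25 + 1116\right) - 4120945 = \left(\left(\left(- \frac{54}{7}\right) 8 + 10\right) 25 + 1116\right) - 4120945 = \left(\left(- \frac{432}{7} + 10\right) 25 + 1116\right) - 4120945 = \left(\left(- \frac{362}{7}\right) 25 + 1116\right) - 4120945 = \left(- \frac{9050}{7} + 1116\right) - 4120945 = - \frac{1238}{7} - 4120945 = - \frac{28847853}{7}$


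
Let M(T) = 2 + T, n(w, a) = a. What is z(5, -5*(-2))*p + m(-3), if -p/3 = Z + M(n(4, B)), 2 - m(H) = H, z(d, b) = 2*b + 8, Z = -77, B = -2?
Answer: 6473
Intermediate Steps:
z(d, b) = 8 + 2*b
m(H) = 2 - H
p = 231 (p = -3*(-77 + (2 - 2)) = -3*(-77 + 0) = -3*(-77) = 231)
z(5, -5*(-2))*p + m(-3) = (8 + 2*(-5*(-2)))*231 + (2 - 1*(-3)) = (8 + 2*10)*231 + (2 + 3) = (8 + 20)*231 + 5 = 28*231 + 5 = 6468 + 5 = 6473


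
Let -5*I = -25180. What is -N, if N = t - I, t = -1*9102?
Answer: 14138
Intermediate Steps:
I = 5036 (I = -⅕*(-25180) = 5036)
t = -9102
N = -14138 (N = -9102 - 1*5036 = -9102 - 5036 = -14138)
-N = -1*(-14138) = 14138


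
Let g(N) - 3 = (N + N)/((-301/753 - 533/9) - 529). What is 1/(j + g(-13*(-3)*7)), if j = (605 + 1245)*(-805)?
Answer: -1329697/1980248501573 ≈ -6.7148e-7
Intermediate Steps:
g(N) = 3 - 4518*N/1329697 (g(N) = 3 + (N + N)/((-301/753 - 533/9) - 529) = 3 + (2*N)/((-301*1/753 - 533*⅑) - 529) = 3 + (2*N)/((-301/753 - 533/9) - 529) = 3 + (2*N)/(-134686/2259 - 529) = 3 + (2*N)/(-1329697/2259) = 3 + (2*N)*(-2259/1329697) = 3 - 4518*N/1329697)
j = -1489250 (j = 1850*(-805) = -1489250)
1/(j + g(-13*(-3)*7)) = 1/(-1489250 + (3 - 4518*(-13*(-3))*7/1329697)) = 1/(-1489250 + (3 - 176202*7/1329697)) = 1/(-1489250 + (3 - 4518/1329697*273)) = 1/(-1489250 + (3 - 1233414/1329697)) = 1/(-1489250 + 2755677/1329697) = 1/(-1980248501573/1329697) = -1329697/1980248501573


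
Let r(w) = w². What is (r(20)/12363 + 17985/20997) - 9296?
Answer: -268097764589/28842879 ≈ -9295.1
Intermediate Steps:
(r(20)/12363 + 17985/20997) - 9296 = (20²/12363 + 17985/20997) - 9296 = (400*(1/12363) + 17985*(1/20997)) - 9296 = (400/12363 + 5995/6999) - 9296 = 25638595/28842879 - 9296 = -268097764589/28842879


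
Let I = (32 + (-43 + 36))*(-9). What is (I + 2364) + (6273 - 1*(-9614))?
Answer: 18026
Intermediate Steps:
I = -225 (I = (32 - 7)*(-9) = 25*(-9) = -225)
(I + 2364) + (6273 - 1*(-9614)) = (-225 + 2364) + (6273 - 1*(-9614)) = 2139 + (6273 + 9614) = 2139 + 15887 = 18026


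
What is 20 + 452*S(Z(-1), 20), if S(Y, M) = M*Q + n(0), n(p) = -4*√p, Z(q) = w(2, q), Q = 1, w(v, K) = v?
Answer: 9060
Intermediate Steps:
Z(q) = 2
S(Y, M) = M (S(Y, M) = M*1 - 4*√0 = M - 4*0 = M + 0 = M)
20 + 452*S(Z(-1), 20) = 20 + 452*20 = 20 + 9040 = 9060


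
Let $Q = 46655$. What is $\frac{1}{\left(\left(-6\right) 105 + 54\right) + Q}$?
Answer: $\frac{1}{46079} \approx 2.1702 \cdot 10^{-5}$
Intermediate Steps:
$\frac{1}{\left(\left(-6\right) 105 + 54\right) + Q} = \frac{1}{\left(\left(-6\right) 105 + 54\right) + 46655} = \frac{1}{\left(-630 + 54\right) + 46655} = \frac{1}{-576 + 46655} = \frac{1}{46079}$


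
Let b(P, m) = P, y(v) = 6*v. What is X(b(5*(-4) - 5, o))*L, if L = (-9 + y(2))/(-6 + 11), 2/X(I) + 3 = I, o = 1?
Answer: -3/70 ≈ -0.042857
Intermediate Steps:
X(I) = 2/(-3 + I)
L = ⅗ (L = (-9 + 6*2)/(-6 + 11) = (-9 + 12)/5 = 3*(⅕) = ⅗ ≈ 0.60000)
X(b(5*(-4) - 5, o))*L = (2/(-3 + (5*(-4) - 5)))*(⅗) = (2/(-3 + (-20 - 5)))*(⅗) = (2/(-3 - 25))*(⅗) = (2/(-28))*(⅗) = (2*(-1/28))*(⅗) = -1/14*⅗ = -3/70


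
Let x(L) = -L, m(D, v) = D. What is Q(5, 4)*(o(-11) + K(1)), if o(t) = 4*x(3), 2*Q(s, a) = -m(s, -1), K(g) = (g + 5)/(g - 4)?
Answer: 35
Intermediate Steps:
K(g) = (5 + g)/(-4 + g)
Q(s, a) = -s/2 (Q(s, a) = (-s)/2 = -s/2)
o(t) = -12 (o(t) = 4*(-1*3) = 4*(-3) = -12)
Q(5, 4)*(o(-11) + K(1)) = (-1/2*5)*(-12 + (5 + 1)/(-4 + 1)) = -5*(-12 + 6/(-3))/2 = -5*(-12 - 1/3*6)/2 = -5*(-12 - 2)/2 = -5/2*(-14) = 35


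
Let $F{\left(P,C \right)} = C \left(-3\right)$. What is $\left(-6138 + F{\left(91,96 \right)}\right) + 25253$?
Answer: $18827$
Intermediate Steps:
$F{\left(P,C \right)} = - 3 C$
$\left(-6138 + F{\left(91,96 \right)}\right) + 25253 = \left(-6138 - 288\right) + 25253 = -6426 + 25253 = 18827$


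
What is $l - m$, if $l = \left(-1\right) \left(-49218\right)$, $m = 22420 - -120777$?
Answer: $-93979$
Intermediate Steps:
$m = 143197$ ($m = 22420 + 120777 = 143197$)
$l = 49218$
$l - m = 49218 - 143197 = -93979$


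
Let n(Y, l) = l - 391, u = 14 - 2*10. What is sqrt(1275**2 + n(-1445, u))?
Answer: 2*sqrt(406307) ≈ 1274.8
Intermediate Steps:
u = -6 (u = 14 - 20 = -6)
n(Y, l) = -391 + l
sqrt(1275**2 + n(-1445, u)) = sqrt(1275**2 + (-391 - 6)) = sqrt(1625625 - 397) = sqrt(1625228) = 2*sqrt(406307)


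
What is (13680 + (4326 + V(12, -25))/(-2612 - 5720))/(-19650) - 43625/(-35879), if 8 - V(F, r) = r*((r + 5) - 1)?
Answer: 3053035871071/5874246220200 ≈ 0.51973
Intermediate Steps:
V(F, r) = 8 - r*(4 + r) (V(F, r) = 8 - r*((r + 5) - 1) = 8 - r*((5 + r) - 1) = 8 - r*(4 + r))
(13680 + (4326 + V(12, -25))/(-2612 - 5720))/(-19650) - 43625/(-35879) = (13680 + (4326 + (8 - 1*(-25)**2 - 4*(-25)))/(-2612 - 5720))/(-19650) - 43625/(-35879) = (13680 + (4326 + (8 - 1*625 + 100))/(-8332))*(-1/19650) - 43625*(-1/35879) = (13680 + (4326 + (8 - 625 + 100))*(-1/8332))*(-1/19650) + 43625/35879 = (13680 + (4326 - 517)*(-1/8332))*(-1/19650) + 43625/35879 = (13680 + 3809*(-1/8332))*(-1/19650) + 43625/35879 = (13680 - 3809/8332)*(-1/19650) + 43625/35879 = (113977951/8332)*(-1/19650) + 43625/35879 = -113977951/163723800 + 43625/35879 = 3053035871071/5874246220200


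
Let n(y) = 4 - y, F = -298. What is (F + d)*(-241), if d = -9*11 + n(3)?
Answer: 95436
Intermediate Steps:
d = -98 (d = -9*11 + (4 - 1*3) = -99 + (4 - 3) = -99 + 1 = -98)
(F + d)*(-241) = (-298 - 98)*(-241) = -396*(-241) = 95436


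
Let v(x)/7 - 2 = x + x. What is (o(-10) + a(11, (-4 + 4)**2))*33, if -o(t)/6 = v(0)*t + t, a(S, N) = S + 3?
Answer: 30162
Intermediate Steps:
a(S, N) = 3 + S
v(x) = 14 + 14*x (v(x) = 14 + 7*(x + x) = 14 + 7*(2*x) = 14 + 14*x)
o(t) = -90*t (o(t) = -6*((14 + 14*0)*t + t) = -6*((14 + 0)*t + t) = -6*(14*t + t) = -90*t)
(o(-10) + a(11, (-4 + 4)**2))*33 = (-90*(-10) + (3 + 11))*33 = (900 + 14)*33 = 914*33 = 30162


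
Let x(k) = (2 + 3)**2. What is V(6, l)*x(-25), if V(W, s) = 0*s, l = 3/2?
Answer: 0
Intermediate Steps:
x(k) = 25 (x(k) = 5**2 = 25)
l = 3/2 (l = 3*(1/2) = 3/2 ≈ 1.5000)
V(W, s) = 0
V(6, l)*x(-25) = 0*25 = 0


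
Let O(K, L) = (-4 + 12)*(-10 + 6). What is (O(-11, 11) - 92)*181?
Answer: -22444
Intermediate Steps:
O(K, L) = -32 (O(K, L) = 8*(-4) = -32)
(O(-11, 11) - 92)*181 = (-32 - 92)*181 = -124*181 = -22444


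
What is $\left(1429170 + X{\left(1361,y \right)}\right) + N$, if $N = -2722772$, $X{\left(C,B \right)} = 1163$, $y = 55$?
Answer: $-1292439$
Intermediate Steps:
$\left(1429170 + X{\left(1361,y \right)}\right) + N = \left(1429170 + 1163\right) - 2722772 = 1430333 - 2722772 = -1292439$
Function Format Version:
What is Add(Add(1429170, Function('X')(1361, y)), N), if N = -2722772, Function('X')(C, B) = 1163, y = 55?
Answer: -1292439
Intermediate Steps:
Add(Add(1429170, Function('X')(1361, y)), N) = Add(Add(1429170, 1163), -2722772) = Add(1430333, -2722772) = -1292439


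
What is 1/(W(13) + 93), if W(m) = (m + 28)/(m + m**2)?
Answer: 182/16967 ≈ 0.010727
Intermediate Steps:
W(m) = (28 + m)/(m + m**2)
1/(W(13) + 93) = 1/((28 + 13)/(13*(1 + 13)) + 93) = 1/((1/13)*41/14 + 93) = 1/((1/13)*(1/14)*41 + 93) = 1/(41/182 + 93) = 1/(16967/182) = 182/16967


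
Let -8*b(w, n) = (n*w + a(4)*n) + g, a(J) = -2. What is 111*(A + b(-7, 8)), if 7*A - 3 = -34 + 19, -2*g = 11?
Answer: 99123/112 ≈ 885.03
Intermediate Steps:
g = -11/2 (g = -½*11 = -11/2 ≈ -5.5000)
A = -12/7 (A = 3/7 + (-34 + 19)/7 = 3/7 + (⅐)*(-15) = 3/7 - 15/7 = -12/7 ≈ -1.7143)
b(w, n) = 11/16 + n/4 - n*w/8 (b(w, n) = -((n*w - 2*n) - 11/2)/8 = -((-2*n + n*w) - 11/2)/8 = -(-11/2 - 2*n + n*w)/8 = 11/16 + n/4 - n*w/8)
111*(A + b(-7, 8)) = 111*(-12/7 + (11/16 + (¼)*8 - ⅛*8*(-7))) = 111*(-12/7 + (11/16 + 2 + 7)) = 111*(-12/7 + 155/16) = 111*(893/112) = 99123/112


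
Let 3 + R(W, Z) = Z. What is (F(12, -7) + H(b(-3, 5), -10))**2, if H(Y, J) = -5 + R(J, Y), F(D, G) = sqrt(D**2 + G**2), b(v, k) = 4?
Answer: (-4 + sqrt(193))**2 ≈ 97.860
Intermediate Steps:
R(W, Z) = -3 + Z
H(Y, J) = -8 + Y (H(Y, J) = -5 + (-3 + Y) = -8 + Y)
(F(12, -7) + H(b(-3, 5), -10))**2 = (sqrt(12**2 + (-7)**2) + (-8 + 4))**2 = (sqrt(144 + 49) - 4)**2 = (sqrt(193) - 4)**2 = (-4 + sqrt(193))**2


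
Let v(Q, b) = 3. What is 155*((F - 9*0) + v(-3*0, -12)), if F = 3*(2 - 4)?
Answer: -465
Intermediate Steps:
F = -6 (F = 3*(-2) = -6)
155*((F - 9*0) + v(-3*0, -12)) = 155*((-6 - 9*0) + 3) = 155*((-6 + 0) + 3) = 155*(-6 + 3) = 155*(-3) = -465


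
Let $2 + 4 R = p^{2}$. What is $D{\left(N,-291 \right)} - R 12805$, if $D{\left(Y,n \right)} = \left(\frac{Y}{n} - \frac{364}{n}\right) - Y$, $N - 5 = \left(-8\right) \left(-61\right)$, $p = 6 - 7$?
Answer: $\frac{1050629}{388} \approx 2707.8$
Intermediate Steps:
$p = -1$
$R = - \frac{1}{4}$ ($R = - \frac{1}{2} + \frac{\left(-1\right)^{2}}{4} = - \frac{1}{2} + \frac{1}{4} \cdot 1 = - \frac{1}{2} + \frac{1}{4} = - \frac{1}{4} \approx -0.25$)
$N = 493$ ($N = 5 - -488 = 5 + 488 = 493$)
$D{\left(Y,n \right)} = - Y - \frac{364}{n} + \frac{Y}{n}$ ($D{\left(Y,n \right)} = \left(- \frac{364}{n} + \frac{Y}{n}\right) - Y = - Y - \frac{364}{n} + \frac{Y}{n}$)
$D{\left(N,-291 \right)} - R 12805 = \frac{-364 + 493 - 493 \left(-291\right)}{-291} - \left(- \frac{1}{4}\right) 12805 = - \frac{-364 + 493 + 143463}{291} - - \frac{12805}{4} = \left(- \frac{1}{291}\right) 143592 + \frac{12805}{4} = - \frac{47864}{97} + \frac{12805}{4} = \frac{1050629}{388}$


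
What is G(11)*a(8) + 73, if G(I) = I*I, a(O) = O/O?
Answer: 194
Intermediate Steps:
a(O) = 1
G(I) = I²
G(11)*a(8) + 73 = 11²*1 + 73 = 121*1 + 73 = 121 + 73 = 194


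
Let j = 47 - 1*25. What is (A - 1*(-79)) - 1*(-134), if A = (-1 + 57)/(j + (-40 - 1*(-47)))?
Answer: 6233/29 ≈ 214.93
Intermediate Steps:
j = 22 (j = 47 - 25 = 22)
A = 56/29 (A = (-1 + 57)/(22 + (-40 - 1*(-47))) = 56/(22 + (-40 + 47)) = 56/(22 + 7) = 56/29 ≈ 1.9310)
(A - 1*(-79)) - 1*(-134) = (56/29 - 1*(-79)) - 1*(-134) = (56/29 + 79) + 134 = 2347/29 + 134 = 6233/29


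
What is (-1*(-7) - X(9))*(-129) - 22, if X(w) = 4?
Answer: -409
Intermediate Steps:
(-1*(-7) - X(9))*(-129) - 22 = (-1*(-7) - 1*4)*(-129) - 22 = (7 - 4)*(-129) - 22 = 3*(-129) - 22 = -387 - 22 = -409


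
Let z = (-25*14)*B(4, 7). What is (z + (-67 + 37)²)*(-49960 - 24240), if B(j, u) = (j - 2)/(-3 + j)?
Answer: -14840000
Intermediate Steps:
B(j, u) = (-2 + j)/(-3 + j)
z = -700 (z = (-25*14)*((-2 + 4)/(-3 + 4)) = -350*2/1 = -350*2 = -700)
(z + (-67 + 37)²)*(-49960 - 24240) = (-700 + (-67 + 37)²)*(-49960 - 24240) = (-700 + (-30)²)*(-74200) = (-700 + 900)*(-74200) = 200*(-74200) = -14840000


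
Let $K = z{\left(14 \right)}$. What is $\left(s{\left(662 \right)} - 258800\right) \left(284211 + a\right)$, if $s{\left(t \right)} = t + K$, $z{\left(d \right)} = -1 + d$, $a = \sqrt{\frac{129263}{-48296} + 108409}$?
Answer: $-73361964375 - \frac{258125 \sqrt{63214535405274}}{24148} \approx -7.3447 \cdot 10^{10}$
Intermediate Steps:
$a = \frac{\sqrt{63214535405274}}{24148}$ ($a = \sqrt{129263 \left(- \frac{1}{48296}\right) + 108409} = \sqrt{- \frac{129263}{48296} + 108409} = \sqrt{\frac{5235591801}{48296}} = \frac{\sqrt{63214535405274}}{24148} \approx 329.25$)
$K = 13$ ($K = -1 + 14 = 13$)
$s{\left(t \right)} = 13 + t$ ($s{\left(t \right)} = t + 13 = 13 + t$)
$\left(s{\left(662 \right)} - 258800\right) \left(284211 + a\right) = \left(\left(13 + 662\right) - 258800\right) \left(284211 + \frac{\sqrt{63214535405274}}{24148}\right) = \left(675 - 258800\right) \left(284211 + \frac{\sqrt{63214535405274}}{24148}\right) = - 258125 \left(284211 + \frac{\sqrt{63214535405274}}{24148}\right) = -73361964375 - \frac{258125 \sqrt{63214535405274}}{24148}$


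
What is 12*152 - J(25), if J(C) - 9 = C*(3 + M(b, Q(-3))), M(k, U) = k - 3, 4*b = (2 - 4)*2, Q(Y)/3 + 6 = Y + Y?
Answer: 1840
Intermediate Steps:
Q(Y) = -18 + 6*Y (Q(Y) = -18 + 3*(Y + Y) = -18 + 3*(2*Y) = -18 + 6*Y)
b = -1 (b = ((2 - 4)*2)/4 = (-2*2)/4 = (1/4)*(-4) = -1)
M(k, U) = -3 + k
J(C) = 9 - C (J(C) = 9 + C*(3 + (-3 - 1)) = 9 + C*(3 - 4) = 9 + C*(-1) = 9 - C)
12*152 - J(25) = 12*152 - (9 - 1*25) = 1824 - (9 - 25) = 1824 - 1*(-16) = 1824 + 16 = 1840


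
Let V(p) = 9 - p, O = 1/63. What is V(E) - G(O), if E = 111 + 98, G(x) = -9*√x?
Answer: -200 + 3*√7/7 ≈ -198.87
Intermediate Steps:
O = 1/63 ≈ 0.015873
E = 209
V(E) - G(O) = (9 - 1*209) - (-9)*√(1/63) = (9 - 209) - (-9)*√7/21 = -200 - (-3)*√7/7 = -200 + 3*√7/7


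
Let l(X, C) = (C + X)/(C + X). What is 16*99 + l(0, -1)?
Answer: 1585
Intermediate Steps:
l(X, C) = 1
16*99 + l(0, -1) = 16*99 + 1 = 1584 + 1 = 1585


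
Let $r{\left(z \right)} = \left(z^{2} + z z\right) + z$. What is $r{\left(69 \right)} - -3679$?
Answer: $13270$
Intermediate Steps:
$r{\left(z \right)} = z + 2 z^{2}$ ($r{\left(z \right)} = \left(z^{2} + z^{2}\right) + z = 2 z^{2} + z = z + 2 z^{2}$)
$r{\left(69 \right)} - -3679 = 69 \left(1 + 2 \cdot 69\right) - -3679 = 69 \left(1 + 138\right) + 3679 = 69 \cdot 139 + 3679 = 9591 + 3679 = 13270$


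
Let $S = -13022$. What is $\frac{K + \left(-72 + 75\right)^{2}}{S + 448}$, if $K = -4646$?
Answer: $\frac{4637}{12574} \approx 0.36878$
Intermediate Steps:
$\frac{K + \left(-72 + 75\right)^{2}}{S + 448} = \frac{-4646 + \left(-72 + 75\right)^{2}}{-13022 + 448} = \frac{-4646 + 3^{2}}{-12574} = \left(-4646 + 9\right) \left(- \frac{1}{12574}\right) = \left(-4637\right) \left(- \frac{1}{12574}\right) = \frac{4637}{12574}$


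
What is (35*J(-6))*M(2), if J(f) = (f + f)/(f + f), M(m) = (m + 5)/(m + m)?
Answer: 245/4 ≈ 61.250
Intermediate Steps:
M(m) = (5 + m)/(2*m) (M(m) = (5 + m)/((2*m)) = (5 + m)*(1/(2*m)) = (5 + m)/(2*m))
J(f) = 1 (J(f) = (2*f)/((2*f)) = (2*f)*(1/(2*f)) = 1)
(35*J(-6))*M(2) = (35*1)*((1/2)*(5 + 2)/2) = 35*((1/2)*(1/2)*7) = 35*(7/4) = 245/4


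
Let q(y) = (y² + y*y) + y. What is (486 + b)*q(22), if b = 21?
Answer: 501930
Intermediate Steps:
q(y) = y + 2*y² (q(y) = (y² + y²) + y = 2*y² + y = y + 2*y²)
(486 + b)*q(22) = (486 + 21)*(22*(1 + 2*22)) = 507*(22*(1 + 44)) = 507*(22*45) = 507*990 = 501930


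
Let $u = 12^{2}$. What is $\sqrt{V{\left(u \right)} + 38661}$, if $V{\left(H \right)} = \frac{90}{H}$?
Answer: $\frac{\sqrt{618586}}{4} \approx 196.63$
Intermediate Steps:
$u = 144$
$\sqrt{V{\left(u \right)} + 38661} = \sqrt{\frac{90}{144} + 38661} = \sqrt{90 \cdot \frac{1}{144} + 38661} = \sqrt{\frac{5}{8} + 38661} = \sqrt{\frac{309293}{8}} = \frac{\sqrt{618586}}{4}$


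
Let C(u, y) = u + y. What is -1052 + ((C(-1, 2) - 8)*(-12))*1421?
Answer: 118312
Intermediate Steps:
-1052 + ((C(-1, 2) - 8)*(-12))*1421 = -1052 + (((-1 + 2) - 8)*(-12))*1421 = -1052 + ((1 - 8)*(-12))*1421 = -1052 - 7*(-12)*1421 = -1052 + 84*1421 = -1052 + 119364 = 118312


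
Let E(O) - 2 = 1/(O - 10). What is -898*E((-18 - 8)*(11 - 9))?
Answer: -55227/31 ≈ -1781.5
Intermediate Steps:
E(O) = 2 + 1/(-10 + O) (E(O) = 2 + 1/(O - 10) = 2 + 1/(-10 + O))
-898*E((-18 - 8)*(11 - 9)) = -898*(-19 + 2*((-18 - 8)*(11 - 9)))/(-10 + (-18 - 8)*(11 - 9)) = -898*(-19 + 2*(-26*2))/(-10 - 26*2) = -898*(-19 + 2*(-52))/(-10 - 52) = -898*(-19 - 104)/(-62) = -(-449)*(-123)/31 = -898*123/62 = -55227/31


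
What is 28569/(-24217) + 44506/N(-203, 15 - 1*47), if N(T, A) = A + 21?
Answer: -98010551/24217 ≈ -4047.2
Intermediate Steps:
N(T, A) = 21 + A
28569/(-24217) + 44506/N(-203, 15 - 1*47) = 28569/(-24217) + 44506/(21 + (15 - 1*47)) = 28569*(-1/24217) + 44506/(21 + (15 - 47)) = -28569/24217 + 44506/(21 - 32) = -28569/24217 + 44506/(-11) = -28569/24217 + 44506*(-1/11) = -28569/24217 - 4046 = -98010551/24217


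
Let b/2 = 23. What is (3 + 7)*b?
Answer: 460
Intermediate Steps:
b = 46 (b = 2*23 = 46)
(3 + 7)*b = (3 + 7)*46 = 10*46 = 460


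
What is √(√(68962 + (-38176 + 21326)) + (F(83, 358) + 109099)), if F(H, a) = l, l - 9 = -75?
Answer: √(109033 + 4*√3257) ≈ 330.55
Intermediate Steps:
l = -66 (l = 9 - 75 = -66)
F(H, a) = -66
√(√(68962 + (-38176 + 21326)) + (F(83, 358) + 109099)) = √(√(68962 + (-38176 + 21326)) + (-66 + 109099)) = √(√(68962 - 16850) + 109033) = √(√52112 + 109033) = √(4*√3257 + 109033) = √(109033 + 4*√3257)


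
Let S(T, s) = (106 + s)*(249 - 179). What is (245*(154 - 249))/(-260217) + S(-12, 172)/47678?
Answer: 3086764135/6203313063 ≈ 0.49760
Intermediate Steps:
S(T, s) = 7420 + 70*s (S(T, s) = (106 + s)*70 = 7420 + 70*s)
(245*(154 - 249))/(-260217) + S(-12, 172)/47678 = (245*(154 - 249))/(-260217) + (7420 + 70*172)/47678 = (245*(-95))*(-1/260217) + (7420 + 12040)*(1/47678) = -23275*(-1/260217) + 19460*(1/47678) = 23275/260217 + 9730/23839 = 3086764135/6203313063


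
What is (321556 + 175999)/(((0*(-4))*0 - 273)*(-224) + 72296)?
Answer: 497555/133448 ≈ 3.7285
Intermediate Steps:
(321556 + 175999)/(((0*(-4))*0 - 273)*(-224) + 72296) = 497555/((0*0 - 273)*(-224) + 72296) = 497555/((0 - 273)*(-224) + 72296) = 497555/(-273*(-224) + 72296) = 497555/(61152 + 72296) = 497555/133448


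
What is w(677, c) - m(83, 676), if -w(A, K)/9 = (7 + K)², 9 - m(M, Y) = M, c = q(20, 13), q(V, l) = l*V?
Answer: -641527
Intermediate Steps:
q(V, l) = V*l
c = 260 (c = 20*13 = 260)
m(M, Y) = 9 - M
w(A, K) = -9*(7 + K)²
w(677, c) - m(83, 676) = -9*(7 + 260)² - (9 - 1*83) = -9*267² - (9 - 83) = -9*71289 - 1*(-74) = -641601 + 74 = -641527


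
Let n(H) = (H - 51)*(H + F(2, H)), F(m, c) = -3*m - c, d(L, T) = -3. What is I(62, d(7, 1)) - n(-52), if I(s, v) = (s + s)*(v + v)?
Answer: -1362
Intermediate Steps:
F(m, c) = -c - 3*m
n(H) = 306 - 6*H (n(H) = (H - 51)*(H + (-H - 3*2)) = (-51 + H)*(H + (-H - 6)) = (-51 + H)*(H + (-6 - H)) = (-51 + H)*(-6) = 306 - 6*H)
I(s, v) = 4*s*v (I(s, v) = (2*s)*(2*v) = 4*s*v)
I(62, d(7, 1)) - n(-52) = 4*62*(-3) - (306 - 6*(-52)) = -744 - (306 + 312) = -744 - 1*618 = -744 - 618 = -1362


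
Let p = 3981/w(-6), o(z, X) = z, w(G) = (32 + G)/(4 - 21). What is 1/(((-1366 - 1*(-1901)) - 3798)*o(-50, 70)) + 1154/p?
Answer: -4895084923/11041502550 ≈ -0.44334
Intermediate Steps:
w(G) = -32/17 - G/17 (w(G) = (32 + G)/(-17) = (32 + G)*(-1/17) = -32/17 - G/17)
p = -67677/26 (p = 3981/(-32/17 - 1/17*(-6)) = 3981/(-32/17 + 6/17) = 3981/(-26/17) = 3981*(-17/26) = -67677/26 ≈ -2603.0)
1/(((-1366 - 1*(-1901)) - 3798)*o(-50, 70)) + 1154/p = 1/((-1366 - 1*(-1901)) - 3798*(-50)) + 1154/(-67677/26) = -1/50/((-1366 + 1901) - 3798) + 1154*(-26/67677) = -1/50/(535 - 3798) - 30004/67677 = -1/50/(-3263) - 30004/67677 = -1/3263*(-1/50) - 30004/67677 = 1/163150 - 30004/67677 = -4895084923/11041502550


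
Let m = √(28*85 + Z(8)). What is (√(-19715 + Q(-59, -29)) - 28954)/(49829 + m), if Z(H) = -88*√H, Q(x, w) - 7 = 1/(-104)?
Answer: -(28954 - 3*I*√5921162/52)/(49829 + √(2380 - 176*√2)) ≈ -0.58053 + 0.0028147*I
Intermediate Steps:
Q(x, w) = 727/104 (Q(x, w) = 7 + 1/(-104) = 7 - 1/104 = 727/104)
m = √(2380 - 176*√2) (m = √(28*85 - 176*√2) = √(2380 - 176*√2) ≈ 46.164)
(√(-19715 + Q(-59, -29)) - 28954)/(49829 + m) = (√(-19715 + 727/104) - 28954)/(49829 + 2*√(595 - 44*√2)) = (√(-2049633/104) - 28954)/(49829 + 2*√(595 - 44*√2)) = (3*I*√5921162/52 - 28954)/(49829 + 2*√(595 - 44*√2)) = (-28954 + 3*I*√5921162/52)/(49829 + 2*√(595 - 44*√2))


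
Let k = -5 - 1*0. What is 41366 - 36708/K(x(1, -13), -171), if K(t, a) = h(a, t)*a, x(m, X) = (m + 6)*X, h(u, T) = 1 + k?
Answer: 123937/3 ≈ 41312.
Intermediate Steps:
k = -5 (k = -5 + 0 = -5)
h(u, T) = -4 (h(u, T) = 1 - 5 = -4)
x(m, X) = X*(6 + m) (x(m, X) = (6 + m)*X = X*(6 + m))
K(t, a) = -4*a
41366 - 36708/K(x(1, -13), -171) = 41366 - 36708/((-4*(-171))) = 41366 - 36708/684 = 41366 - 1*161/3 = 41366 - 161/3 = 123937/3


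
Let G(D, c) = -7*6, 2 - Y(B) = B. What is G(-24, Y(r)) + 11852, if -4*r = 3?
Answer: 11810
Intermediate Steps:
r = -3/4 (r = -1/4*3 = -3/4 ≈ -0.75000)
Y(B) = 2 - B
G(D, c) = -42
G(-24, Y(r)) + 11852 = -42 + 11852 = 11810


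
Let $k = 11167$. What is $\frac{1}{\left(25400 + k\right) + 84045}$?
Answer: $\frac{1}{120612} \approx 8.291 \cdot 10^{-6}$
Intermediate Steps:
$\frac{1}{\left(25400 + k\right) + 84045} = \frac{1}{\left(25400 + 11167\right) + 84045} = \frac{1}{36567 + 84045} = \frac{1}{120612}$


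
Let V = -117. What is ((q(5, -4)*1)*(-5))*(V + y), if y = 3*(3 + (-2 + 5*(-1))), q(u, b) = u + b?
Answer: 645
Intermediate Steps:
q(u, b) = b + u
y = -12 (y = 3*(3 + (-2 - 5)) = 3*(3 - 7) = 3*(-4) = -12)
((q(5, -4)*1)*(-5))*(V + y) = (((-4 + 5)*1)*(-5))*(-117 - 12) = ((1*1)*(-5))*(-129) = (1*(-5))*(-129) = -5*(-129) = 645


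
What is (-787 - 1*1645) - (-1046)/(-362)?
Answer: -440715/181 ≈ -2434.9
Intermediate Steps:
(-787 - 1*1645) - (-1046)/(-362) = (-787 - 1645) - (-1046)*(-1)/362 = -2432 - 1*523/181 = -2432 - 523/181 = -440715/181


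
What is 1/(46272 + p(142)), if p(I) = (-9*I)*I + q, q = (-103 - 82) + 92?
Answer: -1/135297 ≈ -7.3911e-6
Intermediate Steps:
q = -93 (q = -185 + 92 = -93)
p(I) = -93 - 9*I**2 (p(I) = (-9*I)*I - 93 = -9*I**2 - 93 = -93 - 9*I**2)
1/(46272 + p(142)) = 1/(46272 + (-93 - 9*142**2)) = 1/(46272 + (-93 - 9*20164)) = 1/(46272 + (-93 - 181476)) = 1/(46272 - 181569) = 1/(-135297) = -1/135297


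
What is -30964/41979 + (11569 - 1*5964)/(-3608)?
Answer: -347010407/151460232 ≈ -2.2911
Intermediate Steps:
-30964/41979 + (11569 - 1*5964)/(-3608) = -30964*1/41979 + (11569 - 5964)*(-1/3608) = -30964/41979 + 5605*(-1/3608) = -30964/41979 - 5605/3608 = -347010407/151460232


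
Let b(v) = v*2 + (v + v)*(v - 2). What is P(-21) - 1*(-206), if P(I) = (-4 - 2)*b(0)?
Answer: 206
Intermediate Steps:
b(v) = 2*v + 2*v*(-2 + v) (b(v) = 2*v + (2*v)*(-2 + v) = 2*v + 2*v*(-2 + v))
P(I) = 0 (P(I) = (-4 - 2)*(2*0*(-1 + 0)) = -12*0*(-1) = -6*0 = 0)
P(-21) - 1*(-206) = 0 - 1*(-206) = 0 + 206 = 206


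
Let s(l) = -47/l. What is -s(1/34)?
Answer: 1598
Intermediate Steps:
-s(1/34) = -(-47)/(1/34) = -(-47)/1/34 = -(-47)*34 = -1*(-1598) = 1598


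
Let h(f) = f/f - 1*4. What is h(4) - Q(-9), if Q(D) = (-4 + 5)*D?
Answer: 6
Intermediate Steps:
h(f) = -3 (h(f) = 1 - 4 = -3)
Q(D) = D (Q(D) = 1*D = D)
h(4) - Q(-9) = -3 - 1*(-9) = -3 + 9 = 6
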